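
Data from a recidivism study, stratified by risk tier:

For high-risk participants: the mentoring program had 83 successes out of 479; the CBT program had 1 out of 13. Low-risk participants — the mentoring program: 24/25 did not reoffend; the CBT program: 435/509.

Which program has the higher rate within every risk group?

the mentoring program

High-risk: the mentoring program 83/479 = 17.3%, the CBT program 1/13 = 7.7% → the mentoring program
Low-risk: the mentoring program 24/25 = 96.0%, the CBT program 435/509 = 85.5% → the mentoring program
The mentoring program has the higher rate in both groups.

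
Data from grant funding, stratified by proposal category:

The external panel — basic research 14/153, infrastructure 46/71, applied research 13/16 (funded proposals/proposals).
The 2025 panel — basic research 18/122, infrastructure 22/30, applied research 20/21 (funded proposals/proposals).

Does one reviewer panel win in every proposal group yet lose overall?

Basic research: the external panel 14/153 = 9.2%, the 2025 panel 18/122 = 14.8% → the 2025 panel
Infrastructure: the external panel 46/71 = 64.8%, the 2025 panel 22/30 = 73.3% → the 2025 panel
Applied research: the external panel 13/16 = 81.2%, the 2025 panel 20/21 = 95.2% → the 2025 panel
Overall: the external panel 73/240 = 30.4%, the 2025 panel 60/173 = 34.7% → the 2025 panel
The 2025 panel wins overall and in every proposal group — no reversal.

No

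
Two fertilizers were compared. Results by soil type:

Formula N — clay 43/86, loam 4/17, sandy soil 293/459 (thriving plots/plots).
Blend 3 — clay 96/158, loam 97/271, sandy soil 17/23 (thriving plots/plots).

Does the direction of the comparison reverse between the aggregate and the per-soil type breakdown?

Clay: Formula N 43/86 = 50.0%, Blend 3 96/158 = 60.8% → Blend 3
Loam: Formula N 4/17 = 23.5%, Blend 3 97/271 = 35.8% → Blend 3
Sandy soil: Formula N 293/459 = 63.8%, Blend 3 17/23 = 73.9% → Blend 3
Overall: Formula N 340/562 = 60.5%, Blend 3 210/452 = 46.5% → Formula N
Blend 3 wins each soil group but Formula N wins overall — the comparison reverses. Blend 3's plots skew toward loam, which has a lower base rate.

Yes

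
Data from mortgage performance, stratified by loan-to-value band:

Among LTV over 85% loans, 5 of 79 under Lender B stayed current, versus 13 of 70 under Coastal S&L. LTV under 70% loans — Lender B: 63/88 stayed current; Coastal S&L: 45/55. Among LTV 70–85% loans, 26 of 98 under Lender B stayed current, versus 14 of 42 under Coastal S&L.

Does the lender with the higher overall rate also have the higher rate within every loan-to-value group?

LTV over 85%: Lender B 5/79 = 6.3%, Coastal S&L 13/70 = 18.6% → Coastal S&L
LTV under 70%: Lender B 63/88 = 71.6%, Coastal S&L 45/55 = 81.8% → Coastal S&L
LTV 70–85%: Lender B 26/98 = 26.5%, Coastal S&L 14/42 = 33.3% → Coastal S&L
Overall: Lender B 94/265 = 35.5%, Coastal S&L 72/167 = 43.1% → Coastal S&L
Coastal S&L wins overall and in every loan-to-value group — no reversal.

Yes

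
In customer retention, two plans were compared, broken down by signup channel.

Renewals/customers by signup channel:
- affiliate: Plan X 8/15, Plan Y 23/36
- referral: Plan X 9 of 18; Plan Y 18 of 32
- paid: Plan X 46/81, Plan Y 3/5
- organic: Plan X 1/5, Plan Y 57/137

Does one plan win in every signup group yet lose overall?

Yes

Affiliate: Plan X 8/15 = 53.3%, Plan Y 23/36 = 63.9% → Plan Y
Referral: Plan X 9/18 = 50.0%, Plan Y 18/32 = 56.2% → Plan Y
Paid: Plan X 46/81 = 56.8%, Plan Y 3/5 = 60.0% → Plan Y
Organic: Plan X 1/5 = 20.0%, Plan Y 57/137 = 41.6% → Plan Y
Overall: Plan X 64/119 = 53.8%, Plan Y 101/210 = 48.1% → Plan X
Plan Y wins each signup group but Plan X wins overall — the comparison reverses. Plan Y's customers skew toward organic, which has a lower base rate.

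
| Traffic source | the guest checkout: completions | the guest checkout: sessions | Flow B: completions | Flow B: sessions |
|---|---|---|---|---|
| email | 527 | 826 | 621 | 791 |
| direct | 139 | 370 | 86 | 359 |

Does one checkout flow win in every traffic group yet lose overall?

No

Email: the guest checkout 527/826 = 63.8%, Flow B 621/791 = 78.5% → Flow B
Direct: the guest checkout 139/370 = 37.6%, Flow B 86/359 = 24.0% → the guest checkout
Overall: the guest checkout 666/1196 = 55.7%, Flow B 707/1150 = 61.5% → Flow B
Neither sweeps: the guest checkout wins 1 of 2 groups, Flow B wins 1. Flow B wins overall but not every group — no Simpson reversal.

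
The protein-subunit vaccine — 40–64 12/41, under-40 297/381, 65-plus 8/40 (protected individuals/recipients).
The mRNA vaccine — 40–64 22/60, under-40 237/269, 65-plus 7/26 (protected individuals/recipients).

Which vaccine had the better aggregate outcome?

40–64: the protein-subunit vaccine 12/41 = 29.3%, the mRNA vaccine 22/60 = 36.7% → the mRNA vaccine
Under-40: the protein-subunit vaccine 297/381 = 78.0%, the mRNA vaccine 237/269 = 88.1% → the mRNA vaccine
65-plus: the protein-subunit vaccine 8/40 = 20.0%, the mRNA vaccine 7/26 = 26.9% → the mRNA vaccine
Overall: the protein-subunit vaccine 317/462 = 68.6%, the mRNA vaccine 266/355 = 74.9% → the mRNA vaccine

the mRNA vaccine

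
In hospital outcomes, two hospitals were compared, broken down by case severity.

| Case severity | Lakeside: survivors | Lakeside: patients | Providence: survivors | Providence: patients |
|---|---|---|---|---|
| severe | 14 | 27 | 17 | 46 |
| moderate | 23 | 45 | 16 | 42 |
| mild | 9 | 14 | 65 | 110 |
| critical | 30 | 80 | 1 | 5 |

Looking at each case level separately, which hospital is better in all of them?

Lakeside

Severe: Lakeside 14/27 = 51.9%, Providence 17/46 = 37.0% → Lakeside
Moderate: Lakeside 23/45 = 51.1%, Providence 16/42 = 38.1% → Lakeside
Mild: Lakeside 9/14 = 64.3%, Providence 65/110 = 59.1% → Lakeside
Critical: Lakeside 30/80 = 37.5%, Providence 1/5 = 20.0% → Lakeside
Lakeside has the higher rate in all 4 groups.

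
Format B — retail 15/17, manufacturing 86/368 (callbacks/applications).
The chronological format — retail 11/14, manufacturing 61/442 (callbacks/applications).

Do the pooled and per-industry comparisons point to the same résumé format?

Retail: Format B 15/17 = 88.2%, the chronological format 11/14 = 78.6% → Format B
Manufacturing: Format B 86/368 = 23.4%, the chronological format 61/442 = 13.8% → Format B
Overall: Format B 101/385 = 26.2%, the chronological format 72/456 = 15.8% → Format B
Format B wins overall and in every industry group — no reversal.

Yes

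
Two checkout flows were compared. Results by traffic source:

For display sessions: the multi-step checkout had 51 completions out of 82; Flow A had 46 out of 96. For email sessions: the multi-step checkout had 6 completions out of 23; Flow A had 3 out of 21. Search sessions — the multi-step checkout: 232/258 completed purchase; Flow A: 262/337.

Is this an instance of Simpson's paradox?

Display: the multi-step checkout 51/82 = 62.2%, Flow A 46/96 = 47.9% → the multi-step checkout
Email: the multi-step checkout 6/23 = 26.1%, Flow A 3/21 = 14.3% → the multi-step checkout
Search: the multi-step checkout 232/258 = 89.9%, Flow A 262/337 = 77.7% → the multi-step checkout
Overall: the multi-step checkout 289/363 = 79.6%, Flow A 311/454 = 68.5% → the multi-step checkout
The multi-step checkout wins overall and in every traffic group — no reversal.

No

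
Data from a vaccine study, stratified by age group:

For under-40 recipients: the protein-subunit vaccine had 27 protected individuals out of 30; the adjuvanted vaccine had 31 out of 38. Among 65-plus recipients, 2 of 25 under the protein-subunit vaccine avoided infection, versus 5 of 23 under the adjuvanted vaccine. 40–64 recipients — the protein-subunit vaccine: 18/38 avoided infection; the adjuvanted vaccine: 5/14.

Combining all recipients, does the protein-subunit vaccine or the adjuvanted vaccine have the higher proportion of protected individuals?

Under-40: the protein-subunit vaccine 27/30 = 90.0%, the adjuvanted vaccine 31/38 = 81.6% → the protein-subunit vaccine
65-plus: the protein-subunit vaccine 2/25 = 8.0%, the adjuvanted vaccine 5/23 = 21.7% → the adjuvanted vaccine
40–64: the protein-subunit vaccine 18/38 = 47.4%, the adjuvanted vaccine 5/14 = 35.7% → the protein-subunit vaccine
Overall: the protein-subunit vaccine 47/93 = 50.5%, the adjuvanted vaccine 41/75 = 54.7% → the adjuvanted vaccine
(Neither sweeps every age group, but the adjuvanted vaccine has the higher pooled rate.)

the adjuvanted vaccine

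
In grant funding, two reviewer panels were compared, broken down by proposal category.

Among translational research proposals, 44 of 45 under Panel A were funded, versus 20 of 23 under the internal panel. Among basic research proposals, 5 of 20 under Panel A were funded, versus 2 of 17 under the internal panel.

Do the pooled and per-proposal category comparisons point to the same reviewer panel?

Yes

Translational research: Panel A 44/45 = 97.8%, the internal panel 20/23 = 87.0% → Panel A
Basic research: Panel A 5/20 = 25.0%, the internal panel 2/17 = 11.8% → Panel A
Overall: Panel A 49/65 = 75.4%, the internal panel 22/40 = 55.0% → Panel A
Panel A wins overall and in every proposal group — no reversal.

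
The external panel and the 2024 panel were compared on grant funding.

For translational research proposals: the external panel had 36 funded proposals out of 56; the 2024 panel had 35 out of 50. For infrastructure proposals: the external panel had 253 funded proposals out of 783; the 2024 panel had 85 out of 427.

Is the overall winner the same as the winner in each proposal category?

Translational research: the external panel 36/56 = 64.3%, the 2024 panel 35/50 = 70.0% → the 2024 panel
Infrastructure: the external panel 253/783 = 32.3%, the 2024 panel 85/427 = 19.9% → the external panel
Overall: the external panel 289/839 = 34.4%, the 2024 panel 120/477 = 25.2% → the external panel
Neither sweeps: the external panel wins 1 of 2 groups, the 2024 panel wins 1. The external panel wins overall but not every group — no Simpson reversal.

No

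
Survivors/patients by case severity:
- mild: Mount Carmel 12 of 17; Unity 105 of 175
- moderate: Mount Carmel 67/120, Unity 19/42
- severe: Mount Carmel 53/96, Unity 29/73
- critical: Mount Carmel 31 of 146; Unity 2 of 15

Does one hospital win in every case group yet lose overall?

Yes

Mild: Mount Carmel 12/17 = 70.6%, Unity 105/175 = 60.0% → Mount Carmel
Moderate: Mount Carmel 67/120 = 55.8%, Unity 19/42 = 45.2% → Mount Carmel
Severe: Mount Carmel 53/96 = 55.2%, Unity 29/73 = 39.7% → Mount Carmel
Critical: Mount Carmel 31/146 = 21.2%, Unity 2/15 = 13.3% → Mount Carmel
Overall: Mount Carmel 163/379 = 43.0%, Unity 155/305 = 50.8% → Unity
Mount Carmel wins each case group but Unity wins overall — the comparison reverses. Mount Carmel's patients skew toward critical, which has a lower base rate.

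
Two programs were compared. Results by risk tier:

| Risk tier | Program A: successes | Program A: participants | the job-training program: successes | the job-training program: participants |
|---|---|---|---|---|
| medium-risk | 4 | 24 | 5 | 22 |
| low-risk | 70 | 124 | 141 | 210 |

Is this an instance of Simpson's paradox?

Medium-risk: Program A 4/24 = 16.7%, the job-training program 5/22 = 22.7% → the job-training program
Low-risk: Program A 70/124 = 56.5%, the job-training program 141/210 = 67.1% → the job-training program
Overall: Program A 74/148 = 50.0%, the job-training program 146/232 = 62.9% → the job-training program
The job-training program wins overall and in every risk group — no reversal.

No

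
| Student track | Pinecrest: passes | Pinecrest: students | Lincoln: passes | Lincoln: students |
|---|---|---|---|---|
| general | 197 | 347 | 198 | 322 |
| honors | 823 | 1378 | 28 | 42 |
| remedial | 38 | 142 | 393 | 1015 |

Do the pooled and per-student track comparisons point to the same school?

No

General: Pinecrest 197/347 = 56.8%, Lincoln 198/322 = 61.5% → Lincoln
Honors: Pinecrest 823/1378 = 59.7%, Lincoln 28/42 = 66.7% → Lincoln
Remedial: Pinecrest 38/142 = 26.8%, Lincoln 393/1015 = 38.7% → Lincoln
Overall: Pinecrest 1058/1867 = 56.7%, Lincoln 619/1379 = 44.9% → Pinecrest
Lincoln wins each student group but Pinecrest wins overall — the comparison reverses. Lincoln's students skew toward remedial, which has a lower base rate.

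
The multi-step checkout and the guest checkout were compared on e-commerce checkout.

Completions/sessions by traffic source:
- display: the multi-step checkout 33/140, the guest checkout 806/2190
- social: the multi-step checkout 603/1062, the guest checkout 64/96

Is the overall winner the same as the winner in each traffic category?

Display: the multi-step checkout 33/140 = 23.6%, the guest checkout 806/2190 = 36.8% → the guest checkout
Social: the multi-step checkout 603/1062 = 56.8%, the guest checkout 64/96 = 66.7% → the guest checkout
Overall: the multi-step checkout 636/1202 = 52.9%, the guest checkout 870/2286 = 38.1% → the multi-step checkout
The guest checkout wins each traffic group but the multi-step checkout wins overall — the comparison reverses. The guest checkout's sessions skew toward display, which has a lower base rate.

No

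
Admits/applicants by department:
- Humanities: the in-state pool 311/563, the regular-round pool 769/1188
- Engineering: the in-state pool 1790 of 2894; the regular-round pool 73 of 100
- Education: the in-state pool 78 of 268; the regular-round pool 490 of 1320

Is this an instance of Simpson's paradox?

Humanities: the in-state pool 311/563 = 55.2%, the regular-round pool 769/1188 = 64.7% → the regular-round pool
Engineering: the in-state pool 1790/2894 = 61.9%, the regular-round pool 73/100 = 73.0% → the regular-round pool
Education: the in-state pool 78/268 = 29.1%, the regular-round pool 490/1320 = 37.1% → the regular-round pool
Overall: the in-state pool 2179/3725 = 58.5%, the regular-round pool 1332/2608 = 51.1% → the in-state pool
The regular-round pool wins each department group but the in-state pool wins overall — the comparison reverses. The regular-round pool's applicants skew toward Education, which has a lower base rate.

Yes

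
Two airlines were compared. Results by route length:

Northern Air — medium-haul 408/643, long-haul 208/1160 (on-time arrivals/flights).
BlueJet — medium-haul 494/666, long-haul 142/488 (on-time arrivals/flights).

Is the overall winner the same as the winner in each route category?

Yes

Medium-haul: Northern Air 408/643 = 63.5%, BlueJet 494/666 = 74.2% → BlueJet
Long-haul: Northern Air 208/1160 = 17.9%, BlueJet 142/488 = 29.1% → BlueJet
Overall: Northern Air 616/1803 = 34.2%, BlueJet 636/1154 = 55.1% → BlueJet
BlueJet wins overall and in every route group — no reversal.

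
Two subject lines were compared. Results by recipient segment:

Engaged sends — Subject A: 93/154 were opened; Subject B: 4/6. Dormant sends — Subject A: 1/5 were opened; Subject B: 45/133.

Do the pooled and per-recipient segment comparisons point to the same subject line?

No

Engaged: Subject A 93/154 = 60.4%, Subject B 4/6 = 66.7% → Subject B
Dormant: Subject A 1/5 = 20.0%, Subject B 45/133 = 33.8% → Subject B
Overall: Subject A 94/159 = 59.1%, Subject B 49/139 = 35.3% → Subject A
Subject B wins each recipient group but Subject A wins overall — the comparison reverses. Subject B's sends skew toward dormant, which has a lower base rate.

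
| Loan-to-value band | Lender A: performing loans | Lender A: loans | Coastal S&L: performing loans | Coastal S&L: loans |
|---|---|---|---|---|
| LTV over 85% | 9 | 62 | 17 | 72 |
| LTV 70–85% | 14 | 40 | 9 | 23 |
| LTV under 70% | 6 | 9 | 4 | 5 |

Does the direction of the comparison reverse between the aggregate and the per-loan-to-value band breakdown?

No

LTV over 85%: Lender A 9/62 = 14.5%, Coastal S&L 17/72 = 23.6% → Coastal S&L
LTV 70–85%: Lender A 14/40 = 35.0%, Coastal S&L 9/23 = 39.1% → Coastal S&L
LTV under 70%: Lender A 6/9 = 66.7%, Coastal S&L 4/5 = 80.0% → Coastal S&L
Overall: Lender A 29/111 = 26.1%, Coastal S&L 30/100 = 30.0% → Coastal S&L
Coastal S&L wins overall and in every loan-to-value group — no reversal.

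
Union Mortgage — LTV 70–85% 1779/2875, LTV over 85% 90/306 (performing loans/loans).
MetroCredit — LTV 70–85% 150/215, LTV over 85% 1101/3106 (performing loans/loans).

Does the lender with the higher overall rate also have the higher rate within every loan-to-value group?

LTV 70–85%: Union Mortgage 1779/2875 = 61.9%, MetroCredit 150/215 = 69.8% → MetroCredit
LTV over 85%: Union Mortgage 90/306 = 29.4%, MetroCredit 1101/3106 = 35.4% → MetroCredit
Overall: Union Mortgage 1869/3181 = 58.8%, MetroCredit 1251/3321 = 37.7% → Union Mortgage
MetroCredit wins each loan-to-value group but Union Mortgage wins overall — the comparison reverses. MetroCredit's loans skew toward LTV over 85%, which has a lower base rate.

No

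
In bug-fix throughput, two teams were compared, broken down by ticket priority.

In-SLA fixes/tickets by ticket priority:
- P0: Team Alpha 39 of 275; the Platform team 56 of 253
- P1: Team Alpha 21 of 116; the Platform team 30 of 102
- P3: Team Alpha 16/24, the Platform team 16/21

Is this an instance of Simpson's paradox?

No

P0: Team Alpha 39/275 = 14.2%, the Platform team 56/253 = 22.1% → the Platform team
P1: Team Alpha 21/116 = 18.1%, the Platform team 30/102 = 29.4% → the Platform team
P3: Team Alpha 16/24 = 66.7%, the Platform team 16/21 = 76.2% → the Platform team
Overall: Team Alpha 76/415 = 18.3%, the Platform team 102/376 = 27.1% → the Platform team
The Platform team wins overall and in every ticket group — no reversal.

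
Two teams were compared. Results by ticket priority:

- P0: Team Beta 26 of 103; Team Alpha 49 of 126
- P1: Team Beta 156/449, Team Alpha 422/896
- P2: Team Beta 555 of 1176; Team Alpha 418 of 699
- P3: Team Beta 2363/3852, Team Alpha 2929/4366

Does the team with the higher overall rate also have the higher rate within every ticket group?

Yes

P0: Team Beta 26/103 = 25.2%, Team Alpha 49/126 = 38.9% → Team Alpha
P1: Team Beta 156/449 = 34.7%, Team Alpha 422/896 = 47.1% → Team Alpha
P2: Team Beta 555/1176 = 47.2%, Team Alpha 418/699 = 59.8% → Team Alpha
P3: Team Beta 2363/3852 = 61.3%, Team Alpha 2929/4366 = 67.1% → Team Alpha
Overall: Team Beta 3100/5580 = 55.6%, Team Alpha 3818/6087 = 62.7% → Team Alpha
Team Alpha wins overall and in every ticket group — no reversal.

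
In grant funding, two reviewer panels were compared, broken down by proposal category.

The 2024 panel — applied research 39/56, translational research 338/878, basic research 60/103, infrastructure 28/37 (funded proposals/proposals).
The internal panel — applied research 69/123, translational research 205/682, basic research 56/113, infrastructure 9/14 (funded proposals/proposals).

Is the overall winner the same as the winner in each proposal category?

Applied research: the 2024 panel 39/56 = 69.6%, the internal panel 69/123 = 56.1% → the 2024 panel
Translational research: the 2024 panel 338/878 = 38.5%, the internal panel 205/682 = 30.1% → the 2024 panel
Basic research: the 2024 panel 60/103 = 58.3%, the internal panel 56/113 = 49.6% → the 2024 panel
Infrastructure: the 2024 panel 28/37 = 75.7%, the internal panel 9/14 = 64.3% → the 2024 panel
Overall: the 2024 panel 465/1074 = 43.3%, the internal panel 339/932 = 36.4% → the 2024 panel
The 2024 panel wins overall and in every proposal group — no reversal.

Yes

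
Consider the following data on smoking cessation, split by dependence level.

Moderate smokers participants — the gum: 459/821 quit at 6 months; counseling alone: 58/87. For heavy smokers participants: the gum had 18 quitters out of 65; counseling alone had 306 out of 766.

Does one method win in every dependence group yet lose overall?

Moderate smokers: the gum 459/821 = 55.9%, counseling alone 58/87 = 66.7% → counseling alone
Heavy smokers: the gum 18/65 = 27.7%, counseling alone 306/766 = 39.9% → counseling alone
Overall: the gum 477/886 = 53.8%, counseling alone 364/853 = 42.7% → the gum
Counseling alone wins each dependence group but the gum wins overall — the comparison reverses. Counseling alone's participants skew toward heavy smokers, which has a lower base rate.

Yes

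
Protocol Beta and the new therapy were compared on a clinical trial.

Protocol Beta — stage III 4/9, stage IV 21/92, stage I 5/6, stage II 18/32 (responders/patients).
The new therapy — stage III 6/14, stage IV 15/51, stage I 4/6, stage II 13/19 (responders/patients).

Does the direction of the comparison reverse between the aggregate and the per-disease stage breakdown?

No

Stage III: Protocol Beta 4/9 = 44.4%, the new therapy 6/14 = 42.9% → Protocol Beta
Stage IV: Protocol Beta 21/92 = 22.8%, the new therapy 15/51 = 29.4% → the new therapy
Stage I: Protocol Beta 5/6 = 83.3%, the new therapy 4/6 = 66.7% → Protocol Beta
Stage II: Protocol Beta 18/32 = 56.2%, the new therapy 13/19 = 68.4% → the new therapy
Overall: Protocol Beta 48/139 = 34.5%, the new therapy 38/90 = 42.2% → the new therapy
Neither sweeps: Protocol Beta wins 2 of 4 groups, the new therapy wins 2. The new therapy wins overall but not every group — no Simpson reversal.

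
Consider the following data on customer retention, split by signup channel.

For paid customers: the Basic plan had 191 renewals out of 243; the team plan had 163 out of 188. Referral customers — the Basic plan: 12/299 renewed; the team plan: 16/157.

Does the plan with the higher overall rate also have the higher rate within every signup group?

Yes

Paid: the Basic plan 191/243 = 78.6%, the team plan 163/188 = 86.7% → the team plan
Referral: the Basic plan 12/299 = 4.0%, the team plan 16/157 = 10.2% → the team plan
Overall: the Basic plan 203/542 = 37.5%, the team plan 179/345 = 51.9% → the team plan
The team plan wins overall and in every signup group — no reversal.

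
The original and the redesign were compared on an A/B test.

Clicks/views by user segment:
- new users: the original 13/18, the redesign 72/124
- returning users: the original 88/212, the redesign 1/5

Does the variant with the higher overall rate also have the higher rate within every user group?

New users: the original 13/18 = 72.2%, the redesign 72/124 = 58.1% → the original
Returning users: the original 88/212 = 41.5%, the redesign 1/5 = 20.0% → the original
Overall: the original 101/230 = 43.9%, the redesign 73/129 = 56.6% → the redesign
The original wins each user group but the redesign wins overall — the comparison reverses. The original's views skew toward returning users, which has a lower base rate.

No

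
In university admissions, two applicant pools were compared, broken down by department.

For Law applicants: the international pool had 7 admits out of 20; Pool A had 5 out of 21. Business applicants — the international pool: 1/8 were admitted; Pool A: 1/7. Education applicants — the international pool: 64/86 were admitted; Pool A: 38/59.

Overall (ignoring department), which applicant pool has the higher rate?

Law: the international pool 7/20 = 35.0%, Pool A 5/21 = 23.8% → the international pool
Business: the international pool 1/8 = 12.5%, Pool A 1/7 = 14.3% → Pool A
Education: the international pool 64/86 = 74.4%, Pool A 38/59 = 64.4% → the international pool
Overall: the international pool 72/114 = 63.2%, Pool A 44/87 = 50.6% → the international pool
(Neither sweeps every department group, but the international pool has the higher pooled rate.)

the international pool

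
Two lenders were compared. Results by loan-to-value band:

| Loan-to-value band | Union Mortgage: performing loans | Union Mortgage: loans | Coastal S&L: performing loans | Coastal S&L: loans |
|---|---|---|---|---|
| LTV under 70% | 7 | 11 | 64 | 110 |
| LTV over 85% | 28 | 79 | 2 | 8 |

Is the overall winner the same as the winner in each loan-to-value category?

LTV under 70%: Union Mortgage 7/11 = 63.6%, Coastal S&L 64/110 = 58.2% → Union Mortgage
LTV over 85%: Union Mortgage 28/79 = 35.4%, Coastal S&L 2/8 = 25.0% → Union Mortgage
Overall: Union Mortgage 35/90 = 38.9%, Coastal S&L 66/118 = 55.9% → Coastal S&L
Union Mortgage wins each loan-to-value group but Coastal S&L wins overall — the comparison reverses. Union Mortgage's loans skew toward LTV over 85%, which has a lower base rate.

No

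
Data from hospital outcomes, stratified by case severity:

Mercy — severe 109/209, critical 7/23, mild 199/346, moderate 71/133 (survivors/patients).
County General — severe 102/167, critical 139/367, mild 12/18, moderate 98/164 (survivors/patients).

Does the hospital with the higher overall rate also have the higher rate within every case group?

No

Severe: Mercy 109/209 = 52.2%, County General 102/167 = 61.1% → County General
Critical: Mercy 7/23 = 30.4%, County General 139/367 = 37.9% → County General
Mild: Mercy 199/346 = 57.5%, County General 12/18 = 66.7% → County General
Moderate: Mercy 71/133 = 53.4%, County General 98/164 = 59.8% → County General
Overall: Mercy 386/711 = 54.3%, County General 351/716 = 49.0% → Mercy
County General wins each case group but Mercy wins overall — the comparison reverses. County General's patients skew toward critical, which has a lower base rate.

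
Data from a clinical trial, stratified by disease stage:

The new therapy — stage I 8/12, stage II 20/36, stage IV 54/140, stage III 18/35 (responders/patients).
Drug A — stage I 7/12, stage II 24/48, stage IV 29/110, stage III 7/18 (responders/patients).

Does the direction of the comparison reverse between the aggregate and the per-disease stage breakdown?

Stage I: the new therapy 8/12 = 66.7%, Drug A 7/12 = 58.3% → the new therapy
Stage II: the new therapy 20/36 = 55.6%, Drug A 24/48 = 50.0% → the new therapy
Stage IV: the new therapy 54/140 = 38.6%, Drug A 29/110 = 26.4% → the new therapy
Stage III: the new therapy 18/35 = 51.4%, Drug A 7/18 = 38.9% → the new therapy
Overall: the new therapy 100/223 = 44.8%, Drug A 67/188 = 35.6% → the new therapy
The new therapy wins overall and in every disease group — no reversal.

No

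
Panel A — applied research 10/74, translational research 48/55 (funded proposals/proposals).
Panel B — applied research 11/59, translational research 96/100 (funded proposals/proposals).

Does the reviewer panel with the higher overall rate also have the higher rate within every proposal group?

Yes

Applied research: Panel A 10/74 = 13.5%, Panel B 11/59 = 18.6% → Panel B
Translational research: Panel A 48/55 = 87.3%, Panel B 96/100 = 96.0% → Panel B
Overall: Panel A 58/129 = 45.0%, Panel B 107/159 = 67.3% → Panel B
Panel B wins overall and in every proposal group — no reversal.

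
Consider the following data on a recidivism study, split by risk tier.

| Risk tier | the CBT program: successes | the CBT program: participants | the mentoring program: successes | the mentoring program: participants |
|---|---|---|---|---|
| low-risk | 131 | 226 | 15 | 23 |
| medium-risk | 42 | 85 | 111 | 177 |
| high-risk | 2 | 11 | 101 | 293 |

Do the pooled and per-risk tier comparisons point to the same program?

Low-risk: the CBT program 131/226 = 58.0%, the mentoring program 15/23 = 65.2% → the mentoring program
Medium-risk: the CBT program 42/85 = 49.4%, the mentoring program 111/177 = 62.7% → the mentoring program
High-risk: the CBT program 2/11 = 18.2%, the mentoring program 101/293 = 34.5% → the mentoring program
Overall: the CBT program 175/322 = 54.3%, the mentoring program 227/493 = 46.0% → the CBT program
The mentoring program wins each risk group but the CBT program wins overall — the comparison reverses. The mentoring program's participants skew toward high-risk, which has a lower base rate.

No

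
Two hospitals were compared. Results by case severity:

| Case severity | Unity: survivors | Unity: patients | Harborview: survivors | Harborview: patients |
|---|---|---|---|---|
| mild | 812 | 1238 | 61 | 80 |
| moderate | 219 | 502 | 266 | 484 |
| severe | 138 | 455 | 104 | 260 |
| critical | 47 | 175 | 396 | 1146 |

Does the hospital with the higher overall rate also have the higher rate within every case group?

Mild: Unity 812/1238 = 65.6%, Harborview 61/80 = 76.2% → Harborview
Moderate: Unity 219/502 = 43.6%, Harborview 266/484 = 55.0% → Harborview
Severe: Unity 138/455 = 30.3%, Harborview 104/260 = 40.0% → Harborview
Critical: Unity 47/175 = 26.9%, Harborview 396/1146 = 34.6% → Harborview
Overall: Unity 1216/2370 = 51.3%, Harborview 827/1970 = 42.0% → Unity
Harborview wins each case group but Unity wins overall — the comparison reverses. Harborview's patients skew toward critical, which has a lower base rate.

No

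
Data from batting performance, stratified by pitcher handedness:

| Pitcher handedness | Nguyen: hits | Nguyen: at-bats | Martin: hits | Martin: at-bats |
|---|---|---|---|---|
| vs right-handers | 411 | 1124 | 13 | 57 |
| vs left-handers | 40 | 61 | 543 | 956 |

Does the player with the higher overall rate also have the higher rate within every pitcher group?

Vs right-handers: Nguyen 411/1124 = 36.6%, Martin 13/57 = 22.8% → Nguyen
Vs left-handers: Nguyen 40/61 = 65.6%, Martin 543/956 = 56.8% → Nguyen
Overall: Nguyen 451/1185 = 38.1%, Martin 556/1013 = 54.9% → Martin
Nguyen wins each pitcher group but Martin wins overall — the comparison reverses. Nguyen's at-bats skew toward vs right-handers, which has a lower base rate.

No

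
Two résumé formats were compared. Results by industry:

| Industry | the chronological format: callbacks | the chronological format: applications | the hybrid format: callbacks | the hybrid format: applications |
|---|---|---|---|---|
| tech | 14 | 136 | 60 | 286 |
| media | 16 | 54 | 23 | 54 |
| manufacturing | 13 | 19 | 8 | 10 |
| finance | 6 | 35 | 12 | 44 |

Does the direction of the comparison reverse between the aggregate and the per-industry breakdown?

Tech: the chronological format 14/136 = 10.3%, the hybrid format 60/286 = 21.0% → the hybrid format
Media: the chronological format 16/54 = 29.6%, the hybrid format 23/54 = 42.6% → the hybrid format
Manufacturing: the chronological format 13/19 = 68.4%, the hybrid format 8/10 = 80.0% → the hybrid format
Finance: the chronological format 6/35 = 17.1%, the hybrid format 12/44 = 27.3% → the hybrid format
Overall: the chronological format 49/244 = 20.1%, the hybrid format 103/394 = 26.1% → the hybrid format
The hybrid format wins overall and in every industry group — no reversal.

No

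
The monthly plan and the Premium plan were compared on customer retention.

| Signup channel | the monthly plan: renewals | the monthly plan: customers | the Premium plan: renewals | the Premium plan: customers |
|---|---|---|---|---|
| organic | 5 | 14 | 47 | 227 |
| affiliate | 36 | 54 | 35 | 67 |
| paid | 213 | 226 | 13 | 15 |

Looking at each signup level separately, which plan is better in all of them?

Organic: the monthly plan 5/14 = 35.7%, the Premium plan 47/227 = 20.7% → the monthly plan
Affiliate: the monthly plan 36/54 = 66.7%, the Premium plan 35/67 = 52.2% → the monthly plan
Paid: the monthly plan 213/226 = 94.2%, the Premium plan 13/15 = 86.7% → the monthly plan
The monthly plan has the higher rate in all 3 groups.

the monthly plan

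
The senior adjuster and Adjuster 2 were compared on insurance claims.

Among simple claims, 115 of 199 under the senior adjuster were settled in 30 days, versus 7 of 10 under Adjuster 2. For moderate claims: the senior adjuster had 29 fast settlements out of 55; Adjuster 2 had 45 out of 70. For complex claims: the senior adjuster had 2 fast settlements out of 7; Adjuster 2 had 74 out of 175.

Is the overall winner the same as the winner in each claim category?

Simple: the senior adjuster 115/199 = 57.8%, Adjuster 2 7/10 = 70.0% → Adjuster 2
Moderate: the senior adjuster 29/55 = 52.7%, Adjuster 2 45/70 = 64.3% → Adjuster 2
Complex: the senior adjuster 2/7 = 28.6%, Adjuster 2 74/175 = 42.3% → Adjuster 2
Overall: the senior adjuster 146/261 = 55.9%, Adjuster 2 126/255 = 49.4% → the senior adjuster
Adjuster 2 wins each claim group but the senior adjuster wins overall — the comparison reverses. Adjuster 2's claims skew toward complex, which has a lower base rate.

No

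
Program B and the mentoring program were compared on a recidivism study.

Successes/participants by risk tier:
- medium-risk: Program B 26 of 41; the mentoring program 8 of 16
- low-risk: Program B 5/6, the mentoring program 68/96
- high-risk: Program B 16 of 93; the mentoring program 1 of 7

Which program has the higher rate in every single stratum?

Program B

Medium-risk: Program B 26/41 = 63.4%, the mentoring program 8/16 = 50.0% → Program B
Low-risk: Program B 5/6 = 83.3%, the mentoring program 68/96 = 70.8% → Program B
High-risk: Program B 16/93 = 17.2%, the mentoring program 1/7 = 14.3% → Program B
Program B has the higher rate in all 3 groups.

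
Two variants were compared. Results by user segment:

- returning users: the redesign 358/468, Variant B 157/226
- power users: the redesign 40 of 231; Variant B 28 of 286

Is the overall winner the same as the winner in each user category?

Yes

Returning users: the redesign 358/468 = 76.5%, Variant B 157/226 = 69.5% → the redesign
Power users: the redesign 40/231 = 17.3%, Variant B 28/286 = 9.8% → the redesign
Overall: the redesign 398/699 = 56.9%, Variant B 185/512 = 36.1% → the redesign
The redesign wins overall and in every user group — no reversal.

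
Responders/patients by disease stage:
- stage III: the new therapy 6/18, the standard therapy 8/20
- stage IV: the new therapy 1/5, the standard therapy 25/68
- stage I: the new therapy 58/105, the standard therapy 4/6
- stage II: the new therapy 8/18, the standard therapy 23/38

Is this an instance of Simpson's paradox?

Yes

Stage III: the new therapy 6/18 = 33.3%, the standard therapy 8/20 = 40.0% → the standard therapy
Stage IV: the new therapy 1/5 = 20.0%, the standard therapy 25/68 = 36.8% → the standard therapy
Stage I: the new therapy 58/105 = 55.2%, the standard therapy 4/6 = 66.7% → the standard therapy
Stage II: the new therapy 8/18 = 44.4%, the standard therapy 23/38 = 60.5% → the standard therapy
Overall: the new therapy 73/146 = 50.0%, the standard therapy 60/132 = 45.5% → the new therapy
The standard therapy wins each disease group but the new therapy wins overall — the comparison reverses. The standard therapy's patients skew toward stage IV, which has a lower base rate.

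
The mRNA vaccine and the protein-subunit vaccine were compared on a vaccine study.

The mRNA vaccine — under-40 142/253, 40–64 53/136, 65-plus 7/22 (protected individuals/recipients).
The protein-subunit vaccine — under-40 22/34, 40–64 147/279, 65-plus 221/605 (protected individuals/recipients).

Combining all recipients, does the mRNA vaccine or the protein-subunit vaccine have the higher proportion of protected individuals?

the mRNA vaccine

Under-40: the mRNA vaccine 142/253 = 56.1%, the protein-subunit vaccine 22/34 = 64.7% → the protein-subunit vaccine
40–64: the mRNA vaccine 53/136 = 39.0%, the protein-subunit vaccine 147/279 = 52.7% → the protein-subunit vaccine
65-plus: the mRNA vaccine 7/22 = 31.8%, the protein-subunit vaccine 221/605 = 36.5% → the protein-subunit vaccine
Overall: the mRNA vaccine 202/411 = 49.1%, the protein-subunit vaccine 390/918 = 42.5% → the mRNA vaccine
(The protein-subunit vaccine wins every age group but the mRNA vaccine wins overall — the protein-subunit vaccine's recipients skew toward the low-rate 65-plus group.)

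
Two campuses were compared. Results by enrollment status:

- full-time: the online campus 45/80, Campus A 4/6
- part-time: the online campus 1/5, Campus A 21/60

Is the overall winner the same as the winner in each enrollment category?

No

Full-time: the online campus 45/80 = 56.2%, Campus A 4/6 = 66.7% → Campus A
Part-time: the online campus 1/5 = 20.0%, Campus A 21/60 = 35.0% → Campus A
Overall: the online campus 46/85 = 54.1%, Campus A 25/66 = 37.9% → the online campus
Campus A wins each enrollment group but the online campus wins overall — the comparison reverses. Campus A's students skew toward part-time, which has a lower base rate.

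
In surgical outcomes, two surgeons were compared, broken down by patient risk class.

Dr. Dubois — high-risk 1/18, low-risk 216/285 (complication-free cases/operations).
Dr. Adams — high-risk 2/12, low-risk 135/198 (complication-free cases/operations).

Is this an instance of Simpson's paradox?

High-risk: Dr. Dubois 1/18 = 5.6%, Dr. Adams 2/12 = 16.7% → Dr. Adams
Low-risk: Dr. Dubois 216/285 = 75.8%, Dr. Adams 135/198 = 68.2% → Dr. Dubois
Overall: Dr. Dubois 217/303 = 71.6%, Dr. Adams 137/210 = 65.2% → Dr. Dubois
Neither sweeps: Dr. Dubois wins 1 of 2 groups, Dr. Adams wins 1. Dr. Dubois wins overall but not every group — no Simpson reversal.

No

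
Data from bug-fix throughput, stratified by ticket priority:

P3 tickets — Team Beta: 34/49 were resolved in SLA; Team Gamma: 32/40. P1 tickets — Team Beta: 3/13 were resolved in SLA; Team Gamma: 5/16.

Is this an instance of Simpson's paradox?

P3: Team Beta 34/49 = 69.4%, Team Gamma 32/40 = 80.0% → Team Gamma
P1: Team Beta 3/13 = 23.1%, Team Gamma 5/16 = 31.2% → Team Gamma
Overall: Team Beta 37/62 = 59.7%, Team Gamma 37/56 = 66.1% → Team Gamma
Team Gamma wins overall and in every ticket group — no reversal.

No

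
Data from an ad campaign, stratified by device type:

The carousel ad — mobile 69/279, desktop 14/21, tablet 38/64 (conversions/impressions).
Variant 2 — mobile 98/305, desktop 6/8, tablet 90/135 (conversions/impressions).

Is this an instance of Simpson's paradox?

No

Mobile: the carousel ad 69/279 = 24.7%, Variant 2 98/305 = 32.1% → Variant 2
Desktop: the carousel ad 14/21 = 66.7%, Variant 2 6/8 = 75.0% → Variant 2
Tablet: the carousel ad 38/64 = 59.4%, Variant 2 90/135 = 66.7% → Variant 2
Overall: the carousel ad 121/364 = 33.2%, Variant 2 194/448 = 43.3% → Variant 2
Variant 2 wins overall and in every device group — no reversal.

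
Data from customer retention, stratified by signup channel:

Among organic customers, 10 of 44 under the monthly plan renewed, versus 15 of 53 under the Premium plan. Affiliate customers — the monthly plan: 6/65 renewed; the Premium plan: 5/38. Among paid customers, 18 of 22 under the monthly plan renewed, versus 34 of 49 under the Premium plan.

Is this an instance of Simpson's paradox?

No

Organic: the monthly plan 10/44 = 22.7%, the Premium plan 15/53 = 28.3% → the Premium plan
Affiliate: the monthly plan 6/65 = 9.2%, the Premium plan 5/38 = 13.2% → the Premium plan
Paid: the monthly plan 18/22 = 81.8%, the Premium plan 34/49 = 69.4% → the monthly plan
Overall: the monthly plan 34/131 = 26.0%, the Premium plan 54/140 = 38.6% → the Premium plan
Neither sweeps: the monthly plan wins 1 of 3 groups, the Premium plan wins 2. The Premium plan wins overall but not every group — no Simpson reversal.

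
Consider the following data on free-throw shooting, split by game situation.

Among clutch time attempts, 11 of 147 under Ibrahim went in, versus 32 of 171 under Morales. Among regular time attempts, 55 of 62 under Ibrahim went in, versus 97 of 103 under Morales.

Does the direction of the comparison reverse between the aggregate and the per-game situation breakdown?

Clutch time: Ibrahim 11/147 = 7.5%, Morales 32/171 = 18.7% → Morales
Regular time: Ibrahim 55/62 = 88.7%, Morales 97/103 = 94.2% → Morales
Overall: Ibrahim 66/209 = 31.6%, Morales 129/274 = 47.1% → Morales
Morales wins overall and in every game group — no reversal.

No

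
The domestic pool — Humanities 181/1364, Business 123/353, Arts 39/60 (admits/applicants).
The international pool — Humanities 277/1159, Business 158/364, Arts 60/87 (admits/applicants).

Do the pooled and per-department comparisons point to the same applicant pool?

Humanities: the domestic pool 181/1364 = 13.3%, the international pool 277/1159 = 23.9% → the international pool
Business: the domestic pool 123/353 = 34.8%, the international pool 158/364 = 43.4% → the international pool
Arts: the domestic pool 39/60 = 65.0%, the international pool 60/87 = 69.0% → the international pool
Overall: the domestic pool 343/1777 = 19.3%, the international pool 495/1610 = 30.7% → the international pool
The international pool wins overall and in every department group — no reversal.

Yes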